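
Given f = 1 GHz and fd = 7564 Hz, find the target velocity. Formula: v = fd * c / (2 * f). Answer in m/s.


v = 7564 * 3e8 / (2 * 1000000000.0) = 1134.6 m/s

1134.6 m/s


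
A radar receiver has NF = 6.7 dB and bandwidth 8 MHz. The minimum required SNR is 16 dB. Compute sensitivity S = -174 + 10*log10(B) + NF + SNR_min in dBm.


10*log10(8000000.0) = 69.03
S = -174 + 69.03 + 6.7 + 16 = -82.3 dBm

-82.3 dBm


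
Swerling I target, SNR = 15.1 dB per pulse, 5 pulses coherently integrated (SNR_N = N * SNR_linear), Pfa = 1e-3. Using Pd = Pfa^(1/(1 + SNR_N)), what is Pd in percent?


SNR_lin = 10^(15.1/10) = 32.35937
SNR_N = 5 * 32.35937 = 161.79685
1/(1 + SNR_N) = 1/162.79685 = 0.0061426
Pd = (1e-3)^0.0061426 = 0.95846
Pd = 95.8%

95.8%


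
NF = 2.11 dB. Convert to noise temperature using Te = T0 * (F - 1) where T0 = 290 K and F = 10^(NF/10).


NF_lin = 10^(2.11/10) = 1.625549
Te = 290 * (1.625549 - 1) = 181.4 K

181.4 K


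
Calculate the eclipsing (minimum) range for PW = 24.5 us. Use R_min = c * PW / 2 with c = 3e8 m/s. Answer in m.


R_min = 3e8 * 24.5e-6 / 2 = 3675.0 m

3675.0 m


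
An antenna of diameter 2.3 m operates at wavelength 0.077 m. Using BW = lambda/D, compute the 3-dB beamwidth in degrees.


BW_rad = 0.077 / 2.3 = 0.033478
BW_deg = 1.92 degrees

1.92 degrees


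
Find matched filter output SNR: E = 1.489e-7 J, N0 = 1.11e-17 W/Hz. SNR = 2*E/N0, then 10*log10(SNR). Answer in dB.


SNR_lin = 2 * 1.489e-7 / 1.11e-17 = 2.683e10
SNR_dB = 10*log10(2.683e10) = 104.3 dB

104.3 dB


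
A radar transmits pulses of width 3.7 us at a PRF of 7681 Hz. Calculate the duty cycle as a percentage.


DC = 3.7e-6 * 7681 * 100 = 2.84%

2.84%


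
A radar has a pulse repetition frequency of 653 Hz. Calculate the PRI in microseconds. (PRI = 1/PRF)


PRI = 1/653 = 0.0015313936 s = 1531.4 us

1531.4 us


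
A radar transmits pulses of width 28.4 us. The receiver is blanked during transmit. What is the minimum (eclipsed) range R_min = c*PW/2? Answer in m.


R_min = 3e8 * 28.4e-6 / 2 = 4260.0 m

4260.0 m


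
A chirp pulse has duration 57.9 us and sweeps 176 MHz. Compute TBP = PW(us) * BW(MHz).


TBP = 57.9 * 176 = 10190.4

10190.4


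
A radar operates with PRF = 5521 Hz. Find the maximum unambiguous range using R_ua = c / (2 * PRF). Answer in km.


R_ua = 3e8 / (2 * 5521) = 27169.0 m = 27.2 km

27.2 km


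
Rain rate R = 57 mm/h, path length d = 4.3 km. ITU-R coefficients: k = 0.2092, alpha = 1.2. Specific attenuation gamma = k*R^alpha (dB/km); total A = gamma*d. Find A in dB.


gamma = 0.2092 * 57^1.2 = 26.767728 dB/km
A = 26.767728 * 4.3 = 115.1 dB

115.1 dB


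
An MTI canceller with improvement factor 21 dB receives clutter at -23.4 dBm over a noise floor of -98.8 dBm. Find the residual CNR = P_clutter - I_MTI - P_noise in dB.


CNR = -23.4 - 21 - (-98.8) = 54.4 dB

54.4 dB


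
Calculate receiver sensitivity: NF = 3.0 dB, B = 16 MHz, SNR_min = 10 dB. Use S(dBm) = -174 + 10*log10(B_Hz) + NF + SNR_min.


10*log10(16000000.0) = 72.04
S = -174 + 72.04 + 3.0 + 10 = -89.0 dBm

-89.0 dBm


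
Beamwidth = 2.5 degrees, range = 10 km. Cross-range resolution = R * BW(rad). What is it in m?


BW_rad = 0.043633231
CR = 10000 * 0.043633231 = 436.3 m

436.3 m


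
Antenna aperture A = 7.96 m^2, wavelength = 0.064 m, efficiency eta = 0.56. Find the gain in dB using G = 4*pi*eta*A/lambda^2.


G_linear = 4*pi*0.56*7.96/0.064^2 = 13675.75
G_dB = 10*log10(13675.75) = 41.4 dB

41.4 dB


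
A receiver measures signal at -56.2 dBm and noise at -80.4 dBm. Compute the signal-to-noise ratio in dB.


SNR = -56.2 - (-80.4) = 24.2 dB

24.2 dB


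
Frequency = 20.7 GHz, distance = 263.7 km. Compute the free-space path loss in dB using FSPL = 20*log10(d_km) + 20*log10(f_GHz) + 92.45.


20*log10(263.7) = 48.42
20*log10(20.7) = 26.32
FSPL = 167.2 dB

167.2 dB


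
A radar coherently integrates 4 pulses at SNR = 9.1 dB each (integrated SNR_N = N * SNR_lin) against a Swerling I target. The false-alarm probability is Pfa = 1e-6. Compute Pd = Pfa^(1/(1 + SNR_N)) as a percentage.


SNR_lin = 10^(9.1/10) = 8.12831
SNR_N = 4 * 8.12831 = 32.51324
1/(1 + SNR_N) = 1/33.51324 = 0.029839
Pd = (1e-6)^0.029839 = 0.66216
Pd = 66.2%

66.2%


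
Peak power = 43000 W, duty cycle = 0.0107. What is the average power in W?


P_avg = 43000 * 0.0107 = 460.1 W

460.1 W


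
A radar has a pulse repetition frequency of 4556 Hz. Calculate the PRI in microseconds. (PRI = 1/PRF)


PRI = 1/4556 = 0.0002194908 s = 219.5 us

219.5 us


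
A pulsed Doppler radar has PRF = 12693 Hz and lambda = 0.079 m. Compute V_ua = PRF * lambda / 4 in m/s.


V_ua = 12693 * 0.079 / 4 = 250.7 m/s

250.7 m/s


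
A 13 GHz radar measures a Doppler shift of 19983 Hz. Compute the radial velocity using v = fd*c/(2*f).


v = 19983 * 3e8 / (2 * 13000000000.0) = 230.6 m/s

230.6 m/s


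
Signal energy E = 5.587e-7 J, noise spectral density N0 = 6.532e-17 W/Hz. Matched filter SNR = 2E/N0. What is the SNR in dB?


SNR_lin = 2 * 5.587e-7 / 6.532e-17 = 1.711e10
SNR_dB = 10*log10(1.711e10) = 102.3 dB

102.3 dB


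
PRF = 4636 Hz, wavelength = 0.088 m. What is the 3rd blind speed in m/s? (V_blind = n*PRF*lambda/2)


V_blind = 3 * 4636 * 0.088 / 2 = 612.0 m/s

612.0 m/s


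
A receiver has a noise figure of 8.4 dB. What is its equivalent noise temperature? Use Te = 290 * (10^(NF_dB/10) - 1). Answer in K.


NF_lin = 10^(8.4/10) = 6.91831
Te = 290 * (6.91831 - 1) = 1716.3 K

1716.3 K


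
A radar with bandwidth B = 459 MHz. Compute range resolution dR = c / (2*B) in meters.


dR = 3e8 / (2 * 459000000.0) = 0.33 m

0.33 m


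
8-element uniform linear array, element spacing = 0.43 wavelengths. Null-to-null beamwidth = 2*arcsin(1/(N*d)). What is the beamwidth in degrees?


1/(N*d) = 1/(8*0.43) = 0.290698
BW = 2*arcsin(0.290698) = 33.8 degrees

33.8 degrees


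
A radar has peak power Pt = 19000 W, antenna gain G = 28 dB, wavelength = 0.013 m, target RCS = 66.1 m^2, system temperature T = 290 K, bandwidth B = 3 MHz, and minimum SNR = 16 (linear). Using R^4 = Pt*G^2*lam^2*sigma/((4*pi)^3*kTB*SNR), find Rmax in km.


G_lin = 10^(28/10) = 630.957344
R^4 = 19000 * 630.957344^2 * 0.013^2 * 66.1 / ((4*pi)^3 * 1.38e-23 * 290 * 3000000.0 * 16)
R^4 = 2.21663e17 m^4
R_max = (2.21663e17)^(1/4) = 21698.2 m = 21.7 km

21.7 km


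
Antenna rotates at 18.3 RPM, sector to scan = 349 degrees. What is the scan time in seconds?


t = 349 / (18.3 * 360) * 60 = 3.18 s

3.18 s


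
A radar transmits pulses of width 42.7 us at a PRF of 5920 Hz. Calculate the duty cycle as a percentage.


DC = 42.7e-6 * 5920 * 100 = 25.28%

25.28%


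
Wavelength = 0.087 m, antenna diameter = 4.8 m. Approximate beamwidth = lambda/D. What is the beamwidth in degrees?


BW_rad = 0.087 / 4.8 = 0.018125
BW_deg = 1.04 degrees

1.04 degrees


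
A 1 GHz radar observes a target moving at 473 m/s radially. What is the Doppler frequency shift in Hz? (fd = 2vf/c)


fd = 2 * 473 * 1000000000.0 / 3e8 = 3153.3 Hz

3153.3 Hz


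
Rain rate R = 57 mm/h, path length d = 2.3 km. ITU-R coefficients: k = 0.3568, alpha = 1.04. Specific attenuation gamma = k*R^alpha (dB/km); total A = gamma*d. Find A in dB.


gamma = 0.3568 * 57^1.04 = 23.907529 dB/km
A = 23.907529 * 2.3 = 54.99 dB

54.99 dB


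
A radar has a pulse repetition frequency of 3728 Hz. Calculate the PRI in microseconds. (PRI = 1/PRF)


PRI = 1/3728 = 0.0002682403 s = 268.2 us

268.2 us


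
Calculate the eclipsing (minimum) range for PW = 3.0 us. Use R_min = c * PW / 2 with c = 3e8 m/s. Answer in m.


R_min = 3e8 * 3.0e-6 / 2 = 450.0 m

450.0 m


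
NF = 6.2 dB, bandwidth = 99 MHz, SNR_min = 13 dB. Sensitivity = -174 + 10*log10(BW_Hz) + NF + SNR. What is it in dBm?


10*log10(99000000.0) = 79.96
S = -174 + 79.96 + 6.2 + 13 = -74.8 dBm

-74.8 dBm


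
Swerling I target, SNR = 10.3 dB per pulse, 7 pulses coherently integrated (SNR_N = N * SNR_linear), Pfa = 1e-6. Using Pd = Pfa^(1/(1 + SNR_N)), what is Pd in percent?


SNR_lin = 10^(10.3/10) = 10.71519
SNR_N = 7 * 10.71519 = 75.00633
1/(1 + SNR_N) = 1/76.00633 = 0.0131568
Pd = (1e-6)^0.0131568 = 0.83379
Pd = 83.4%

83.4%


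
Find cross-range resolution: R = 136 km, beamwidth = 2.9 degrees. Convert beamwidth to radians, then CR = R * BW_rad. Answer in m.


BW_rad = 0.050614548
CR = 136000 * 0.050614548 = 6883.6 m

6883.6 m


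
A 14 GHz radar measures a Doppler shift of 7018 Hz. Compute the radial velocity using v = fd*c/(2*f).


v = 7018 * 3e8 / (2 * 14000000000.0) = 75.2 m/s

75.2 m/s


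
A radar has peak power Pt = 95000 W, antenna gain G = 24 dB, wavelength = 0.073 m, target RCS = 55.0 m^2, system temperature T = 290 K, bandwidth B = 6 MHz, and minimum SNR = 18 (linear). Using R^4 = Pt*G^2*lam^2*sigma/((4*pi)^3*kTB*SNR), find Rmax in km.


G_lin = 10^(24/10) = 251.188643
R^4 = 95000 * 251.188643^2 * 0.073^2 * 55.0 / ((4*pi)^3 * 1.38e-23 * 290 * 6000000.0 * 18)
R^4 = 2.04834e18 m^4
R_max = (2.04834e18)^(1/4) = 37831.2 m = 37.8 km

37.8 km


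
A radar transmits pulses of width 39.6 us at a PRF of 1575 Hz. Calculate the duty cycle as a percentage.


DC = 39.6e-6 * 1575 * 100 = 6.24%

6.24%


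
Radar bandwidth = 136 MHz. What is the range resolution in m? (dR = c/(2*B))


dR = 3e8 / (2 * 136000000.0) = 1.1 m

1.1 m


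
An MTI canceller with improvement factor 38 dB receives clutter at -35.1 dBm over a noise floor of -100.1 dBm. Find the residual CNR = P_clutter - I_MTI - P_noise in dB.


CNR = -35.1 - 38 - (-100.1) = 27.0 dB

27.0 dB


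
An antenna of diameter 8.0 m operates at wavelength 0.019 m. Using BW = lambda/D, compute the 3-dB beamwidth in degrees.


BW_rad = 0.019 / 8.0 = 0.002375
BW_deg = 0.14 degrees

0.14 degrees


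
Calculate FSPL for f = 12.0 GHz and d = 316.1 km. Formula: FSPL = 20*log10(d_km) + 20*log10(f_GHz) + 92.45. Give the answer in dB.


20*log10(316.1) = 50.0
20*log10(12.0) = 21.58
FSPL = 164.0 dB

164.0 dB


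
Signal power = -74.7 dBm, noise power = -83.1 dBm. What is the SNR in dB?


SNR = -74.7 - (-83.1) = 8.4 dB

8.4 dB


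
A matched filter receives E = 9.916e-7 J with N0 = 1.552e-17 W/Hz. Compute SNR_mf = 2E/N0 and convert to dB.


SNR_lin = 2 * 9.916e-7 / 1.552e-17 = 1.278e11
SNR_dB = 10*log10(1.278e11) = 111.1 dB

111.1 dB


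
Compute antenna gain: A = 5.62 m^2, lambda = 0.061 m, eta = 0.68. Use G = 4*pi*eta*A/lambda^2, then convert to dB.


G_linear = 4*pi*0.68*5.62/0.061^2 = 12906.11
G_dB = 10*log10(12906.11) = 41.1 dB

41.1 dB


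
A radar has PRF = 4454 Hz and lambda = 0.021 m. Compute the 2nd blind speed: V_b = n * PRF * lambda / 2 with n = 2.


V_blind = 2 * 4454 * 0.021 / 2 = 93.5 m/s

93.5 m/s


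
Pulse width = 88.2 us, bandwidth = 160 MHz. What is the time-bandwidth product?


TBP = 88.2 * 160 = 14112.0

14112.0


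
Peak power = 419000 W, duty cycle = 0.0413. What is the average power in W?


P_avg = 419000 * 0.0413 = 17304.7 W

17304.7 W


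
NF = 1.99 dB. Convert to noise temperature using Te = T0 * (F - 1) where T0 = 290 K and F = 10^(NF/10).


NF_lin = 10^(1.99/10) = 1.581248
Te = 290 * (1.581248 - 1) = 168.6 K

168.6 K


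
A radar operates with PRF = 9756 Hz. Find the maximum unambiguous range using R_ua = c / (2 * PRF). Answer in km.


R_ua = 3e8 / (2 * 9756) = 15375.2 m = 15.4 km

15.4 km


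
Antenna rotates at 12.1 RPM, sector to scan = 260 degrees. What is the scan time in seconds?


t = 260 / (12.1 * 360) * 60 = 3.58 s

3.58 s


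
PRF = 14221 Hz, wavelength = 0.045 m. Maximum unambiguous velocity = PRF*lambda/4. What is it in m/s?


V_ua = 14221 * 0.045 / 4 = 160.0 m/s

160.0 m/s


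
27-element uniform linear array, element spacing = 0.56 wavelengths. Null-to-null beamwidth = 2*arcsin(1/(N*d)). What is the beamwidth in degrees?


1/(N*d) = 1/(27*0.56) = 0.066138
BW = 2*arcsin(0.066138) = 7.6 degrees

7.6 degrees


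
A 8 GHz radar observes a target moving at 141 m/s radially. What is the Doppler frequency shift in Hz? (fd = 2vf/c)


fd = 2 * 141 * 8000000000.0 / 3e8 = 7520.0 Hz

7520.0 Hz


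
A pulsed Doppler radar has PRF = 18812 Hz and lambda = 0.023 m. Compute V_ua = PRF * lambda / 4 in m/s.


V_ua = 18812 * 0.023 / 4 = 108.2 m/s

108.2 m/s


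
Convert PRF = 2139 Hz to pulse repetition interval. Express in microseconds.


PRI = 1/2139 = 0.0004675082 s = 467.5 us

467.5 us


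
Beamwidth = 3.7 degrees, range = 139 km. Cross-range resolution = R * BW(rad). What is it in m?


BW_rad = 0.064577182
CR = 139000 * 0.064577182 = 8976.2 m

8976.2 m


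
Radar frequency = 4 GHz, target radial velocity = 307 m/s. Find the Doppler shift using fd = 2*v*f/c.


fd = 2 * 307 * 4000000000.0 / 3e8 = 8186.7 Hz

8186.7 Hz


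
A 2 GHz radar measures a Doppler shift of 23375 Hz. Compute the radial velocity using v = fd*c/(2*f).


v = 23375 * 3e8 / (2 * 2000000000.0) = 1753.1 m/s

1753.1 m/s


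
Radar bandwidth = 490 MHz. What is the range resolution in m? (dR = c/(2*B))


dR = 3e8 / (2 * 490000000.0) = 0.31 m

0.31 m


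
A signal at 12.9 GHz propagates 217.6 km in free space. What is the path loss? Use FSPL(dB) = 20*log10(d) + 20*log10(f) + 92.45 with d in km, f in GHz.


20*log10(217.6) = 46.75
20*log10(12.9) = 22.21
FSPL = 161.4 dB

161.4 dB


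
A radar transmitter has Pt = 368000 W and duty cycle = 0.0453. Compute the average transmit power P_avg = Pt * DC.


P_avg = 368000 * 0.0453 = 16670.4 W

16670.4 W


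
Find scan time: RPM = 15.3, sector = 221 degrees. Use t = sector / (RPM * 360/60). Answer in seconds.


t = 221 / (15.3 * 360) * 60 = 2.41 s

2.41 s


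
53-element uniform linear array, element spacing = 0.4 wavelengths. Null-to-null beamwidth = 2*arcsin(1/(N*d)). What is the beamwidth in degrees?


1/(N*d) = 1/(53*0.4) = 0.04717
BW = 2*arcsin(0.04717) = 5.4 degrees

5.4 degrees


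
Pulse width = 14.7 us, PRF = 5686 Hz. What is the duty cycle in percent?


DC = 14.7e-6 * 5686 * 100 = 8.36%

8.36%


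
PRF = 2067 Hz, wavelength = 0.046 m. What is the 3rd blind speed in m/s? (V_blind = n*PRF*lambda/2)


V_blind = 3 * 2067 * 0.046 / 2 = 142.6 m/s

142.6 m/s


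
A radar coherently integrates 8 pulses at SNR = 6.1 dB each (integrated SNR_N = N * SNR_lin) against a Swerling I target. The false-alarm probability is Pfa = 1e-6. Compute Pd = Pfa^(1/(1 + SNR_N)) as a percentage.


SNR_lin = 10^(6.1/10) = 4.0738
SNR_N = 8 * 4.0738 = 32.5904
1/(1 + SNR_N) = 1/33.5904 = 0.0297704
Pd = (1e-6)^0.0297704 = 0.66279
Pd = 66.3%

66.3%


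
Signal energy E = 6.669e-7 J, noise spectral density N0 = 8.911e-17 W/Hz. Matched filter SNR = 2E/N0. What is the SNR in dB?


SNR_lin = 2 * 6.669e-7 / 8.911e-17 = 1.497e10
SNR_dB = 10*log10(1.497e10) = 101.8 dB

101.8 dB


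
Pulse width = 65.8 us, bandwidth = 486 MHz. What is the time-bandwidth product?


TBP = 65.8 * 486 = 31978.8

31978.8


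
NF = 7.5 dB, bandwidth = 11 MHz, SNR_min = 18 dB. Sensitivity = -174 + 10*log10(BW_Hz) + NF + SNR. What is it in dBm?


10*log10(11000000.0) = 70.41
S = -174 + 70.41 + 7.5 + 18 = -78.1 dBm

-78.1 dBm


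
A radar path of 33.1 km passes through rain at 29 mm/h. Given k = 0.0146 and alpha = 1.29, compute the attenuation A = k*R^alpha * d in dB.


gamma = 0.0146 * 29^1.29 = 1.124207 dB/km
A = 1.124207 * 33.1 = 37.21 dB

37.21 dB


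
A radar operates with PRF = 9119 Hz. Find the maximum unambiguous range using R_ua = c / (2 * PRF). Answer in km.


R_ua = 3e8 / (2 * 9119) = 16449.2 m = 16.4 km

16.4 km


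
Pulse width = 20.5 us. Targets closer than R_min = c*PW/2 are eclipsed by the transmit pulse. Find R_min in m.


R_min = 3e8 * 20.5e-6 / 2 = 3075.0 m

3075.0 m


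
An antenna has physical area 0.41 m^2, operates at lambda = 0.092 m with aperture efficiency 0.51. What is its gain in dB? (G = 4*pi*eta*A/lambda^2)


G_linear = 4*pi*0.51*0.41/0.092^2 = 310.45
G_dB = 10*log10(310.45) = 24.9 dB

24.9 dB


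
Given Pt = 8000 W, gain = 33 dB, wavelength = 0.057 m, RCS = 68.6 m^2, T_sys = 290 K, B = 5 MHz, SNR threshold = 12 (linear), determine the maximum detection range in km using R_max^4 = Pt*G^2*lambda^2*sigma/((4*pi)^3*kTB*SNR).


G_lin = 10^(33/10) = 1995.262315
R^4 = 8000 * 1995.262315^2 * 0.057^2 * 68.6 / ((4*pi)^3 * 1.38e-23 * 290 * 5000000.0 * 12)
R^4 = 1.48972e19 m^4
R_max = (1.48972e19)^(1/4) = 62126.4 m = 62.1 km

62.1 km


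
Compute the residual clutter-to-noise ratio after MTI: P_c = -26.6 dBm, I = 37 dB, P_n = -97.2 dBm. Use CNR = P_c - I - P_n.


CNR = -26.6 - 37 - (-97.2) = 33.6 dB

33.6 dB


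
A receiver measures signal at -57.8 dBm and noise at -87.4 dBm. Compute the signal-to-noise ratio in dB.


SNR = -57.8 - (-87.4) = 29.6 dB

29.6 dB


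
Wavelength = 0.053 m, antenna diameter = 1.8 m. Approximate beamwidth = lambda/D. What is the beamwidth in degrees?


BW_rad = 0.053 / 1.8 = 0.029444
BW_deg = 1.69 degrees

1.69 degrees


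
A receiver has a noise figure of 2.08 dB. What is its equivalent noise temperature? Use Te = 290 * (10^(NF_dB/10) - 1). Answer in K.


NF_lin = 10^(2.08/10) = 1.614359
Te = 290 * (1.614359 - 1) = 178.2 K

178.2 K


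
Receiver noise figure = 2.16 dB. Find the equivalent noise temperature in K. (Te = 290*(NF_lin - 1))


NF_lin = 10^(2.16/10) = 1.644372
Te = 290 * (1.644372 - 1) = 186.9 K

186.9 K


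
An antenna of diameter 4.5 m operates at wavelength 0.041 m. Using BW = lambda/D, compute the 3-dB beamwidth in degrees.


BW_rad = 0.041 / 4.5 = 0.009111
BW_deg = 0.52 degrees

0.52 degrees


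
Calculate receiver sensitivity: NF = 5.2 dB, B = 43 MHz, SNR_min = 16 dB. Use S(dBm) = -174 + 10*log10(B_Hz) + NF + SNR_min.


10*log10(43000000.0) = 76.33
S = -174 + 76.33 + 5.2 + 16 = -76.5 dBm

-76.5 dBm


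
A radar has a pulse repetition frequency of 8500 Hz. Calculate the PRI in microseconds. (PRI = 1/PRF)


PRI = 1/8500 = 0.0001176471 s = 117.6 us

117.6 us


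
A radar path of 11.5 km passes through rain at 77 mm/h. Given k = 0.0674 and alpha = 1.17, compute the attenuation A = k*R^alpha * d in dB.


gamma = 0.0674 * 77^1.17 = 10.860606 dB/km
A = 10.860606 * 11.5 = 124.9 dB

124.9 dB


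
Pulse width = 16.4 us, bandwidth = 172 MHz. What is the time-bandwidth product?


TBP = 16.4 * 172 = 2820.8

2820.8


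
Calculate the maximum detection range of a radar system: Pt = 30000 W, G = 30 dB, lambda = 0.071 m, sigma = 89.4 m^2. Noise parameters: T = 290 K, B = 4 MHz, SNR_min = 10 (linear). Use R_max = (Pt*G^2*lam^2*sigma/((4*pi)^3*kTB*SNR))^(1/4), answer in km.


G_lin = 10^(30/10) = 1000.0
R^4 = 30000 * 1000.0^2 * 0.071^2 * 89.4 / ((4*pi)^3 * 1.38e-23 * 290 * 4000000.0 * 10)
R^4 = 4.25607e19 m^4
R_max = (4.25607e19)^(1/4) = 80770.4 m = 80.8 km

80.8 km


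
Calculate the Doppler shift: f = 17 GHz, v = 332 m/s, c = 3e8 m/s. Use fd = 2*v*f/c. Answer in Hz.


fd = 2 * 332 * 17000000000.0 / 3e8 = 37626.7 Hz

37626.7 Hz


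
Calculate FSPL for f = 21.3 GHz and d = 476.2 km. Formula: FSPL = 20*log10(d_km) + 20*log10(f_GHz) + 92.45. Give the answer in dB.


20*log10(476.2) = 53.56
20*log10(21.3) = 26.57
FSPL = 172.6 dB

172.6 dB


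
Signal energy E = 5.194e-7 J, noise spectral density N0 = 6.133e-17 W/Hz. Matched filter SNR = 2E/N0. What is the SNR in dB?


SNR_lin = 2 * 5.194e-7 / 6.133e-17 = 1.694e10
SNR_dB = 10*log10(1.694e10) = 102.3 dB

102.3 dB


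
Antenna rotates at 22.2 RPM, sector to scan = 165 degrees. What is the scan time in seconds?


t = 165 / (22.2 * 360) * 60 = 1.24 s

1.24 s


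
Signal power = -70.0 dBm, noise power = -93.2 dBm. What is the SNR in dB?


SNR = -70.0 - (-93.2) = 23.2 dB

23.2 dB


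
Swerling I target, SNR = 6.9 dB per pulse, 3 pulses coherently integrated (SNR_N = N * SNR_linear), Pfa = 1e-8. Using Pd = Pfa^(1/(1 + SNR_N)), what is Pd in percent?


SNR_lin = 10^(6.9/10) = 4.89779
SNR_N = 3 * 4.89779 = 14.69337
1/(1 + SNR_N) = 1/15.69337 = 0.0637212
Pd = (1e-8)^0.0637212 = 0.30919
Pd = 30.9%

30.9%


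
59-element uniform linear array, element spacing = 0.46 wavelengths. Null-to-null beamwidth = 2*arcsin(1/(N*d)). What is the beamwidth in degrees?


1/(N*d) = 1/(59*0.46) = 0.036846
BW = 2*arcsin(0.036846) = 4.2 degrees

4.2 degrees


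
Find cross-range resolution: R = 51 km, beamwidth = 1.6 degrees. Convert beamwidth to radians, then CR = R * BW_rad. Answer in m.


BW_rad = 0.027925268
CR = 51000 * 0.027925268 = 1424.2 m

1424.2 m


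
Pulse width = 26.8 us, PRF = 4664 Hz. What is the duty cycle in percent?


DC = 26.8e-6 * 4664 * 100 = 12.5%

12.5%


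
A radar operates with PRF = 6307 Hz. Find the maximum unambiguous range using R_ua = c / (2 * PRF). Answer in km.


R_ua = 3e8 / (2 * 6307) = 23783.1 m = 23.8 km

23.8 km


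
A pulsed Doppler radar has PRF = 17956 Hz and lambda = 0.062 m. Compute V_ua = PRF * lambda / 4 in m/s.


V_ua = 17956 * 0.062 / 4 = 278.3 m/s

278.3 m/s


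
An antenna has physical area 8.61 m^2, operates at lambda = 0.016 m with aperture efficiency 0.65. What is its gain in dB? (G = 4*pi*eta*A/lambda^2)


G_linear = 4*pi*0.65*8.61/0.016^2 = 274717.55
G_dB = 10*log10(274717.55) = 54.4 dB

54.4 dB


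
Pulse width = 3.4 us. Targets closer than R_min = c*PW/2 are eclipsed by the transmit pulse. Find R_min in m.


R_min = 3e8 * 3.4e-6 / 2 = 510.0 m

510.0 m


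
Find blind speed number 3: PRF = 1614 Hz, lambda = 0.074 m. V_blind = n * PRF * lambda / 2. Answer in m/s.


V_blind = 3 * 1614 * 0.074 / 2 = 179.2 m/s

179.2 m/s


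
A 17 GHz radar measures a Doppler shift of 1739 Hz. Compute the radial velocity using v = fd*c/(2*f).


v = 1739 * 3e8 / (2 * 17000000000.0) = 15.3 m/s

15.3 m/s


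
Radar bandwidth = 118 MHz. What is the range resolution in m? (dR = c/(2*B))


dR = 3e8 / (2 * 118000000.0) = 1.27 m

1.27 m


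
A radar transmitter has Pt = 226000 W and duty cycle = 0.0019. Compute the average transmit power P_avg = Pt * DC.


P_avg = 226000 * 0.0019 = 429.4 W

429.4 W


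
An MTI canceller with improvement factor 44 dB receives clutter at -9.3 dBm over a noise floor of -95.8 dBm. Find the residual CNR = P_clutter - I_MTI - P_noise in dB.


CNR = -9.3 - 44 - (-95.8) = 42.5 dB

42.5 dB


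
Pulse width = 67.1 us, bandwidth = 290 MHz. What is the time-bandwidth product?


TBP = 67.1 * 290 = 19459.0

19459.0


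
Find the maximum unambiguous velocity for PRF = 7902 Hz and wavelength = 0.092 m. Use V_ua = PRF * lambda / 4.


V_ua = 7902 * 0.092 / 4 = 181.7 m/s

181.7 m/s


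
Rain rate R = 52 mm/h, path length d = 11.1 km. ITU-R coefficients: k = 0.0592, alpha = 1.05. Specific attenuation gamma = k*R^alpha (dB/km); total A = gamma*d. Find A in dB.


gamma = 0.0592 * 52^1.05 = 3.750811 dB/km
A = 3.750811 * 11.1 = 41.63 dB

41.63 dB


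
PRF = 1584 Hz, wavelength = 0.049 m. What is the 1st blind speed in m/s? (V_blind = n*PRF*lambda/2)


V_blind = 1 * 1584 * 0.049 / 2 = 38.8 m/s

38.8 m/s


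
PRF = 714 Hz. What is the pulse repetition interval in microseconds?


PRI = 1/714 = 0.0014005602 s = 1400.6 us

1400.6 us


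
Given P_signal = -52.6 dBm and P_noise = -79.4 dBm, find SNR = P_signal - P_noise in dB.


SNR = -52.6 - (-79.4) = 26.8 dB

26.8 dB


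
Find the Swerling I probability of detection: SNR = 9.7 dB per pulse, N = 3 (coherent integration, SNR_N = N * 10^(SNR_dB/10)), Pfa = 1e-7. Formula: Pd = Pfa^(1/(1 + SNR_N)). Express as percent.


SNR_lin = 10^(9.7/10) = 9.33254
SNR_N = 3 * 9.33254 = 27.99762
1/(1 + SNR_N) = 1/28.99762 = 0.0344856
Pd = (1e-7)^0.0344856 = 0.57359
Pd = 57.4%

57.4%


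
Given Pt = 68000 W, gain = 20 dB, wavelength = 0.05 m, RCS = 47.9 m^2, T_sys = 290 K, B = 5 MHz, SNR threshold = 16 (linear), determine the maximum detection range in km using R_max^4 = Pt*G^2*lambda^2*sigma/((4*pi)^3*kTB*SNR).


G_lin = 10^(20/10) = 100.0
R^4 = 68000 * 100.0^2 * 0.05^2 * 47.9 / ((4*pi)^3 * 1.38e-23 * 290 * 5000000.0 * 16)
R^4 = 1.2817e17 m^4
R_max = (1.2817e17)^(1/4) = 18921.1 m = 18.9 km

18.9 km


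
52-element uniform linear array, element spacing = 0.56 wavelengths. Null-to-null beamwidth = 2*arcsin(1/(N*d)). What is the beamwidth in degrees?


1/(N*d) = 1/(52*0.56) = 0.034341
BW = 2*arcsin(0.034341) = 3.9 degrees

3.9 degrees


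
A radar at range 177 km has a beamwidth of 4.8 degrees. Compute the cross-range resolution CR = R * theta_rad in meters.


BW_rad = 0.083775804
CR = 177000 * 0.083775804 = 14828.3 m

14828.3 m


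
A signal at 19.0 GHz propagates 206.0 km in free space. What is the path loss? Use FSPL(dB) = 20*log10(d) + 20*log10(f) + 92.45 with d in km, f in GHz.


20*log10(206.0) = 46.28
20*log10(19.0) = 25.58
FSPL = 164.3 dB

164.3 dB


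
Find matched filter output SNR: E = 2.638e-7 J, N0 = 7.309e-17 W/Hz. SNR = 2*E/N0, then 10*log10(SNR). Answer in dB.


SNR_lin = 2 * 2.638e-7 / 7.309e-17 = 7.218e9
SNR_dB = 10*log10(7.218e9) = 98.6 dB

98.6 dB


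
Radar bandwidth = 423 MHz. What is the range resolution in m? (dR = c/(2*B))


dR = 3e8 / (2 * 423000000.0) = 0.35 m

0.35 m


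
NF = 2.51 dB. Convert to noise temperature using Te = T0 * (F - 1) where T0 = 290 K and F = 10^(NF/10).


NF_lin = 10^(2.51/10) = 1.782379
Te = 290 * (1.782379 - 1) = 226.9 K

226.9 K


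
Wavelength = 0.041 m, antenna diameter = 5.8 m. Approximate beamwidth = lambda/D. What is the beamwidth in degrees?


BW_rad = 0.041 / 5.8 = 0.007069
BW_deg = 0.41 degrees

0.41 degrees


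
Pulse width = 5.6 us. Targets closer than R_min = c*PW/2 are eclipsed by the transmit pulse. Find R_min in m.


R_min = 3e8 * 5.6e-6 / 2 = 840.0 m

840.0 m


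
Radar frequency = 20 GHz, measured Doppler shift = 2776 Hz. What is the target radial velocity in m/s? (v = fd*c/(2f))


v = 2776 * 3e8 / (2 * 20000000000.0) = 20.8 m/s

20.8 m/s


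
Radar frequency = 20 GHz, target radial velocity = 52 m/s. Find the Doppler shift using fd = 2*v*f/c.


fd = 2 * 52 * 20000000000.0 / 3e8 = 6933.3 Hz

6933.3 Hz


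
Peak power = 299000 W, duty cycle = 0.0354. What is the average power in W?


P_avg = 299000 * 0.0354 = 10584.6 W

10584.6 W


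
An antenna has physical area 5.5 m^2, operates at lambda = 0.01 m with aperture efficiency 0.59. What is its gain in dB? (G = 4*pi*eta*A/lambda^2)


G_linear = 4*pi*0.59*5.5/0.01^2 = 407778.73
G_dB = 10*log10(407778.73) = 56.1 dB

56.1 dB


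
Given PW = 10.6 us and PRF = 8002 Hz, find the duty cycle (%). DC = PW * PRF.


DC = 10.6e-6 * 8002 * 100 = 8.48%

8.48%


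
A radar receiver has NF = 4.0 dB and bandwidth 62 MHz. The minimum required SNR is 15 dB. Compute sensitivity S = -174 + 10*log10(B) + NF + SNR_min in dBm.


10*log10(62000000.0) = 77.92
S = -174 + 77.92 + 4.0 + 15 = -77.1 dBm

-77.1 dBm


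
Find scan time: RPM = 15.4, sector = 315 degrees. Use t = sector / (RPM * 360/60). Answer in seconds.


t = 315 / (15.4 * 360) * 60 = 3.41 s

3.41 s


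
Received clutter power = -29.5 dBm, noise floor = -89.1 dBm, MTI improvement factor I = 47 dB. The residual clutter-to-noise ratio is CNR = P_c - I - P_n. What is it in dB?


CNR = -29.5 - 47 - (-89.1) = 12.6 dB

12.6 dB


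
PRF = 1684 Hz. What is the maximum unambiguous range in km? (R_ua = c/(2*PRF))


R_ua = 3e8 / (2 * 1684) = 89073.6 m = 89.1 km

89.1 km


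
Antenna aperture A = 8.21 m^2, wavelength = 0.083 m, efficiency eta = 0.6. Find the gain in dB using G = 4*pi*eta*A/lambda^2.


G_linear = 4*pi*0.6*8.21/0.083^2 = 8985.62
G_dB = 10*log10(8985.62) = 39.5 dB

39.5 dB


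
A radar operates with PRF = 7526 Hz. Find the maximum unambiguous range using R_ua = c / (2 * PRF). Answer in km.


R_ua = 3e8 / (2 * 7526) = 19930.9 m = 19.9 km

19.9 km


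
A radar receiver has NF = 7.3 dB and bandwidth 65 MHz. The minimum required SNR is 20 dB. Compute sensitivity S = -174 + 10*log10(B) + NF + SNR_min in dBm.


10*log10(65000000.0) = 78.13
S = -174 + 78.13 + 7.3 + 20 = -68.6 dBm

-68.6 dBm


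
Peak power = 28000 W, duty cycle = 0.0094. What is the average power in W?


P_avg = 28000 * 0.0094 = 263.2 W

263.2 W


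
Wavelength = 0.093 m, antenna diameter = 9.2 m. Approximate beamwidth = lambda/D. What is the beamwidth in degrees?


BW_rad = 0.093 / 9.2 = 0.010109
BW_deg = 0.58 degrees

0.58 degrees


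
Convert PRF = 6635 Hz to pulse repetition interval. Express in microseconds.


PRI = 1/6635 = 0.0001507159 s = 150.7 us

150.7 us


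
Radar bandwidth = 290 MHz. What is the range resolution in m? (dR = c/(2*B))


dR = 3e8 / (2 * 290000000.0) = 0.52 m

0.52 m


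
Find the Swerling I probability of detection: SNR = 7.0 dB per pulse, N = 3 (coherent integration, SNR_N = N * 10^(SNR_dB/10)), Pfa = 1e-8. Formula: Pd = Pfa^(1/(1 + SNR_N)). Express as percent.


SNR_lin = 10^(7.0/10) = 5.01187
SNR_N = 3 * 5.01187 = 15.03561
1/(1 + SNR_N) = 1/16.03561 = 0.0623612
Pd = (1e-8)^0.0623612 = 0.31704
Pd = 31.7%

31.7%


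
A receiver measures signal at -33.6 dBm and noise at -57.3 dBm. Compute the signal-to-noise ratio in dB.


SNR = -33.6 - (-57.3) = 23.7 dB

23.7 dB


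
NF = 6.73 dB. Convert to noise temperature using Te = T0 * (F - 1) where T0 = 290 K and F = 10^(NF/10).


NF_lin = 10^(6.73/10) = 4.709773
Te = 290 * (4.709773 - 1) = 1075.8 K

1075.8 K


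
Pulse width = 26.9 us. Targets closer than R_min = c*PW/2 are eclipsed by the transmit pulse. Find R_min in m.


R_min = 3e8 * 26.9e-6 / 2 = 4035.0 m

4035.0 m


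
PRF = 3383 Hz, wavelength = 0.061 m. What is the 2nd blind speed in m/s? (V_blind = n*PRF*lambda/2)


V_blind = 2 * 3383 * 0.061 / 2 = 206.4 m/s

206.4 m/s


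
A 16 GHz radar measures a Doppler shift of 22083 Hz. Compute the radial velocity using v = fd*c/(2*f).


v = 22083 * 3e8 / (2 * 16000000000.0) = 207.0 m/s

207.0 m/s


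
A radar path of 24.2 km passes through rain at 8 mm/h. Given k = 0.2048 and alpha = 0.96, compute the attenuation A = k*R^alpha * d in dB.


gamma = 0.2048 * 8^0.96 = 1.507635 dB/km
A = 1.507635 * 24.2 = 36.48 dB

36.48 dB


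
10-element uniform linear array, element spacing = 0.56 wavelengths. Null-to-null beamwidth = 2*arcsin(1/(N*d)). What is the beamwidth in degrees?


1/(N*d) = 1/(10*0.56) = 0.178571
BW = 2*arcsin(0.178571) = 20.6 degrees

20.6 degrees


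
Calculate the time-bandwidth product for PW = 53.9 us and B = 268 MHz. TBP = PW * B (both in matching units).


TBP = 53.9 * 268 = 14445.2

14445.2


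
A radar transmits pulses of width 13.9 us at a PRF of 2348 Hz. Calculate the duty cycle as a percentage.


DC = 13.9e-6 * 2348 * 100 = 3.26%

3.26%


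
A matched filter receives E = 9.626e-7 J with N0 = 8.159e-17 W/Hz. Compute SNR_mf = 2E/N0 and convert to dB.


SNR_lin = 2 * 9.626e-7 / 8.159e-17 = 2.36e10
SNR_dB = 10*log10(2.36e10) = 103.7 dB

103.7 dB


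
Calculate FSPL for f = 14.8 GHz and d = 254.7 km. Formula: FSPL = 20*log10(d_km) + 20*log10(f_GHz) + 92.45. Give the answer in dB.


20*log10(254.7) = 48.12
20*log10(14.8) = 23.41
FSPL = 164.0 dB

164.0 dB


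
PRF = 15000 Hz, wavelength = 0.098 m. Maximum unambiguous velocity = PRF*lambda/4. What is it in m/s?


V_ua = 15000 * 0.098 / 4 = 367.5 m/s

367.5 m/s


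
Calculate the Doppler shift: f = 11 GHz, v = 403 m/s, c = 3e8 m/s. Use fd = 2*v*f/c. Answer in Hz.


fd = 2 * 403 * 11000000000.0 / 3e8 = 29553.3 Hz

29553.3 Hz


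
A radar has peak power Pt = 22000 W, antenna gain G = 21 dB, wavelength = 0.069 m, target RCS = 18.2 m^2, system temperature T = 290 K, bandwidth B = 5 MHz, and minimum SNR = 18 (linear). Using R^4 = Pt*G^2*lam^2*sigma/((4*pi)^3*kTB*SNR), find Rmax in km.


G_lin = 10^(21/10) = 125.892541
R^4 = 22000 * 125.892541^2 * 0.069^2 * 18.2 / ((4*pi)^3 * 1.38e-23 * 290 * 5000000.0 * 18)
R^4 = 4.22711e16 m^4
R_max = (4.22711e16)^(1/4) = 14338.7 m = 14.3 km

14.3 km


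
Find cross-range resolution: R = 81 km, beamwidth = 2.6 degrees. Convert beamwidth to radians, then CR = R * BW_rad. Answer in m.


BW_rad = 0.045378561
CR = 81000 * 0.045378561 = 3675.7 m

3675.7 m


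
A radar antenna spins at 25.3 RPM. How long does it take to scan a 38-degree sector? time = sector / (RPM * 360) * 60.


t = 38 / (25.3 * 360) * 60 = 0.25 s

0.25 s


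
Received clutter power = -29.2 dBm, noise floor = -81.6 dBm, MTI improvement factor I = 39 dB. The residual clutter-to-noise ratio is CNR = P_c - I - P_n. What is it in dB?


CNR = -29.2 - 39 - (-81.6) = 13.4 dB

13.4 dB


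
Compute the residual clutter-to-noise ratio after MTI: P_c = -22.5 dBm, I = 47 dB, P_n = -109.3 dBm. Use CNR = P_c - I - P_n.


CNR = -22.5 - 47 - (-109.3) = 39.8 dB

39.8 dB


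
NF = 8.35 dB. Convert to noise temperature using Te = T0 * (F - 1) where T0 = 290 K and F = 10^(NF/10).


NF_lin = 10^(8.35/10) = 6.839116
Te = 290 * (6.839116 - 1) = 1693.3 K

1693.3 K


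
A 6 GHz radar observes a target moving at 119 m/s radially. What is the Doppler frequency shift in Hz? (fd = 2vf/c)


fd = 2 * 119 * 6000000000.0 / 3e8 = 4760.0 Hz

4760.0 Hz


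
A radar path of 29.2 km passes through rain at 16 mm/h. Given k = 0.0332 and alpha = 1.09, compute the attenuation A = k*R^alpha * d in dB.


gamma = 0.0332 * 16^1.09 = 0.681756 dB/km
A = 0.681756 * 29.2 = 19.91 dB

19.91 dB


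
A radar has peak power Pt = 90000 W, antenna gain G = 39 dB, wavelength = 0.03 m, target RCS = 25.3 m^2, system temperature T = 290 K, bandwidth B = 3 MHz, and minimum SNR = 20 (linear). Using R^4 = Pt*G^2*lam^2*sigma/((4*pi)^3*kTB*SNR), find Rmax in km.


G_lin = 10^(39/10) = 7943.282347
R^4 = 90000 * 7943.282347^2 * 0.03^2 * 25.3 / ((4*pi)^3 * 1.38e-23 * 290 * 3000000.0 * 20)
R^4 = 2.71361e20 m^4
R_max = (2.71361e20)^(1/4) = 128347.3 m = 128.3 km

128.3 km


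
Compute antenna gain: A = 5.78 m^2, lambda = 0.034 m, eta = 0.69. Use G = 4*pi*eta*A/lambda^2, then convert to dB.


G_linear = 4*pi*0.69*5.78/0.034^2 = 43353.98
G_dB = 10*log10(43353.98) = 46.4 dB

46.4 dB


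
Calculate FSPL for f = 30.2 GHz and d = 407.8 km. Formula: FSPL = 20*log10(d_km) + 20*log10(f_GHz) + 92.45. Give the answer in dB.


20*log10(407.8) = 52.21
20*log10(30.2) = 29.6
FSPL = 174.3 dB

174.3 dB


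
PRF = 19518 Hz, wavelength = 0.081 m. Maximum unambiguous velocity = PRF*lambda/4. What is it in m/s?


V_ua = 19518 * 0.081 / 4 = 395.2 m/s

395.2 m/s


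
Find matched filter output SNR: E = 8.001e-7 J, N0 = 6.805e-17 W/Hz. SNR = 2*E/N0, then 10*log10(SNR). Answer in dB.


SNR_lin = 2 * 8.001e-7 / 6.805e-17 = 2.352e10
SNR_dB = 10*log10(2.352e10) = 103.7 dB

103.7 dB


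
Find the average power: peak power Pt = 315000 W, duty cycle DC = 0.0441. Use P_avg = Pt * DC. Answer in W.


P_avg = 315000 * 0.0441 = 13891.5 W

13891.5 W


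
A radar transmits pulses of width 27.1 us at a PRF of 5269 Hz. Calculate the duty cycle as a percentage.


DC = 27.1e-6 * 5269 * 100 = 14.28%

14.28%


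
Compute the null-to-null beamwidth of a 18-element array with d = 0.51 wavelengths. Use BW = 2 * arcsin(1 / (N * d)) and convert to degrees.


1/(N*d) = 1/(18*0.51) = 0.108932
BW = 2*arcsin(0.108932) = 12.5 degrees

12.5 degrees


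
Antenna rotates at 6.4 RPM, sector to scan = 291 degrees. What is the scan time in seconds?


t = 291 / (6.4 * 360) * 60 = 7.58 s

7.58 s


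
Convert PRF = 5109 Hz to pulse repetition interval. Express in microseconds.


PRI = 1/5109 = 0.000195733 s = 195.7 us

195.7 us


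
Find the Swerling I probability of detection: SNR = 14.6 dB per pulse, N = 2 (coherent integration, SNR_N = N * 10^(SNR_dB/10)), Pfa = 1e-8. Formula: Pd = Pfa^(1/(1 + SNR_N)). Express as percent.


SNR_lin = 10^(14.6/10) = 28.84032
SNR_N = 2 * 28.84032 = 57.68064
1/(1 + SNR_N) = 1/58.68064 = 0.0170414
Pd = (1e-8)^0.0170414 = 0.73058
Pd = 73.1%

73.1%


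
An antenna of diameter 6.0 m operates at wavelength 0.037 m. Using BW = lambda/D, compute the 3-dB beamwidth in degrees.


BW_rad = 0.037 / 6.0 = 0.006167
BW_deg = 0.35 degrees

0.35 degrees


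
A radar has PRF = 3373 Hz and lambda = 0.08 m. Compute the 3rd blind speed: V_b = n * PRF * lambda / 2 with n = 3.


V_blind = 3 * 3373 * 0.08 / 2 = 404.8 m/s

404.8 m/s


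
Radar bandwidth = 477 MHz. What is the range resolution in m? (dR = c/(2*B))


dR = 3e8 / (2 * 477000000.0) = 0.31 m

0.31 m


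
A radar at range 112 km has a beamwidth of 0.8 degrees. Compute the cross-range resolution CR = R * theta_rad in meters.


BW_rad = 0.013962634
CR = 112000 * 0.013962634 = 1563.8 m

1563.8 m


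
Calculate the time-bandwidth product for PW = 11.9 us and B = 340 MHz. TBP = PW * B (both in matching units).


TBP = 11.9 * 340 = 4046.0

4046.0


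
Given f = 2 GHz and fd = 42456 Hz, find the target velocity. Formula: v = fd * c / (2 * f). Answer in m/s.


v = 42456 * 3e8 / (2 * 2000000000.0) = 3184.2 m/s

3184.2 m/s


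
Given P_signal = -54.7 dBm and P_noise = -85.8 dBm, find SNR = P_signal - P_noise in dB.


SNR = -54.7 - (-85.8) = 31.1 dB

31.1 dB


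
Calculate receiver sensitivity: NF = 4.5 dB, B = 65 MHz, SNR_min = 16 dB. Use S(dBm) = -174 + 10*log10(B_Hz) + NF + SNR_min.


10*log10(65000000.0) = 78.13
S = -174 + 78.13 + 4.5 + 16 = -75.4 dBm

-75.4 dBm


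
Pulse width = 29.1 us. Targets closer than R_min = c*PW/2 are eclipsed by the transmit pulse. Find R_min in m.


R_min = 3e8 * 29.1e-6 / 2 = 4365.0 m

4365.0 m


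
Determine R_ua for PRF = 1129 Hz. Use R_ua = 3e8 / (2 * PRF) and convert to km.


R_ua = 3e8 / (2 * 1129) = 132860.9 m = 132.9 km

132.9 km


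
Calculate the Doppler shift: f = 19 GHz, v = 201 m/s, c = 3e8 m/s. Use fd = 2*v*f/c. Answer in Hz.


fd = 2 * 201 * 19000000000.0 / 3e8 = 25460.0 Hz

25460.0 Hz


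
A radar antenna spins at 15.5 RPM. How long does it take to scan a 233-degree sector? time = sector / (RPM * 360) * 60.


t = 233 / (15.5 * 360) * 60 = 2.51 s

2.51 s


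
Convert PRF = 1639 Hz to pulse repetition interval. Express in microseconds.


PRI = 1/1639 = 0.0006101281 s = 610.1 us

610.1 us


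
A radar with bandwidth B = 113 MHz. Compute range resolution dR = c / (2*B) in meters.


dR = 3e8 / (2 * 113000000.0) = 1.33 m

1.33 m


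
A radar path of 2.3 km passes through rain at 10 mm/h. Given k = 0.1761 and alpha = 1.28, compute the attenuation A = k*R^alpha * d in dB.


gamma = 0.1761 * 10^1.28 = 3.355516 dB/km
A = 3.355516 * 2.3 = 7.72 dB

7.72 dB


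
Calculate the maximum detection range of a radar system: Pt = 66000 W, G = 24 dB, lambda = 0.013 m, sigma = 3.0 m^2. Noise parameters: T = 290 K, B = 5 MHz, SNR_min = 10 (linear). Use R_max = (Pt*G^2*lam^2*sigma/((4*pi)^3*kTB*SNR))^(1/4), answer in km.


G_lin = 10^(24/10) = 251.188643
R^4 = 66000 * 251.188643^2 * 0.013^2 * 3.0 / ((4*pi)^3 * 1.38e-23 * 290 * 5000000.0 * 10)
R^4 = 5.3171e15 m^4
R_max = (5.3171e15)^(1/4) = 8539.2 m = 8.5 km

8.5 km


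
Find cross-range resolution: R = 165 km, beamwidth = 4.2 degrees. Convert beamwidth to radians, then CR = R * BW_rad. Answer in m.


BW_rad = 0.073303829
CR = 165000 * 0.073303829 = 12095.1 m

12095.1 m


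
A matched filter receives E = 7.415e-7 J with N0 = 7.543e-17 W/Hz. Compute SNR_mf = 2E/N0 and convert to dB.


SNR_lin = 2 * 7.415e-7 / 7.543e-17 = 1.966e10
SNR_dB = 10*log10(1.966e10) = 102.9 dB

102.9 dB


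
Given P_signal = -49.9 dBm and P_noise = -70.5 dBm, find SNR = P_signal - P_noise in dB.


SNR = -49.9 - (-70.5) = 20.6 dB

20.6 dB


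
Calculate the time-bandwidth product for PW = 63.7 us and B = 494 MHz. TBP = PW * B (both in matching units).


TBP = 63.7 * 494 = 31467.8

31467.8
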